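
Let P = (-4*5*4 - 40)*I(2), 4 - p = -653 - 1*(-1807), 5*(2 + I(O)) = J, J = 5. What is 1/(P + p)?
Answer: -1/1030 ≈ -0.00097087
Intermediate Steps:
I(O) = -1 (I(O) = -2 + (⅕)*5 = -2 + 1 = -1)
p = -1150 (p = 4 - (-653 - 1*(-1807)) = 4 - (-653 + 1807) = 4 - 1*1154 = 4 - 1154 = -1150)
P = 120 (P = (-4*5*4 - 40)*(-1) = (-20*4 - 40)*(-1) = (-80 - 40)*(-1) = -120*(-1) = 120)
1/(P + p) = 1/(120 - 1150) = 1/(-1030) = -1/1030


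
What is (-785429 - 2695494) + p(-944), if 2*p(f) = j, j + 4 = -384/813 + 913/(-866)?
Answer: -1633849087371/469372 ≈ -3.4809e+6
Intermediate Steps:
j = -1297015/234686 (j = -4 + (-384/813 + 913/(-866)) = -4 + (-384*1/813 + 913*(-1/866)) = -4 + (-128/271 - 913/866) = -4 - 358271/234686 = -1297015/234686 ≈ -5.5266)
p(f) = -1297015/469372 (p(f) = (½)*(-1297015/234686) = -1297015/469372)
(-785429 - 2695494) + p(-944) = (-785429 - 2695494) - 1297015/469372 = -3480923 - 1297015/469372 = -1633849087371/469372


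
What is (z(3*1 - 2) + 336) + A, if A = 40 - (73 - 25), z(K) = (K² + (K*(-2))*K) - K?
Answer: 326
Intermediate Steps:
z(K) = -K - K² (z(K) = (K² + (-2*K)*K) - K = (K² - 2*K²) - K = -K² - K = -K - K²)
A = -8 (A = 40 - 1*48 = 40 - 48 = -8)
(z(3*1 - 2) + 336) + A = (-(3*1 - 2)*(1 + (3*1 - 2)) + 336) - 8 = (-(3 - 2)*(1 + (3 - 2)) + 336) - 8 = (-1*1*(1 + 1) + 336) - 8 = (-1*1*2 + 336) - 8 = (-2 + 336) - 8 = 334 - 8 = 326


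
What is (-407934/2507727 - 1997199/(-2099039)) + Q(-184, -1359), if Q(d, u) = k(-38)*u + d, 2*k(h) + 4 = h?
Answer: 49753225599086854/1754605591451 ≈ 28356.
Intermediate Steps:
k(h) = -2 + h/2
Q(d, u) = d - 21*u (Q(d, u) = (-2 + (1/2)*(-38))*u + d = (-2 - 19)*u + d = -21*u + d = d - 21*u)
(-407934/2507727 - 1997199/(-2099039)) + Q(-184, -1359) = (-407934/2507727 - 1997199/(-2099039)) + (-184 - 21*(-1359)) = (-407934*1/2507727 - 1997199*(-1/2099039)) + (-184 + 28539) = (-135978/835909 + 1997199/2099039) + 28355 = 1384053493749/1754605591451 + 28355 = 49753225599086854/1754605591451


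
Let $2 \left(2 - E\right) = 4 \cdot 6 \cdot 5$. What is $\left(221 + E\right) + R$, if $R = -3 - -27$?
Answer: $187$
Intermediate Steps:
$E = -58$ ($E = 2 - \frac{4 \cdot 6 \cdot 5}{2} = 2 - \frac{24 \cdot 5}{2} = 2 - 60 = -58$)
$R = 24$ ($R = -3 + 27 = 24$)
$\left(221 + E\right) + R = \left(221 - 58\right) + 24 = 163 + 24 = 187$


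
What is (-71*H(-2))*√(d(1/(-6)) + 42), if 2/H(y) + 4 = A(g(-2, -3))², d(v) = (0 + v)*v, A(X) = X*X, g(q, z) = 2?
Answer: -71*√1513/36 ≈ -76.714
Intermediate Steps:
A(X) = X²
d(v) = v² (d(v) = v*v = v²)
H(y) = ⅙ (H(y) = 2/(-4 + (2²)²) = 2/(-4 + 4²) = 2/(-4 + 16) = 2/12 = 2*(1/12) = ⅙)
(-71*H(-2))*√(d(1/(-6)) + 42) = (-71*⅙)*√((1/(-6))² + 42) = -71*√((-⅙)² + 42)/6 = -71*√(1/36 + 42)/6 = -71*√1513/36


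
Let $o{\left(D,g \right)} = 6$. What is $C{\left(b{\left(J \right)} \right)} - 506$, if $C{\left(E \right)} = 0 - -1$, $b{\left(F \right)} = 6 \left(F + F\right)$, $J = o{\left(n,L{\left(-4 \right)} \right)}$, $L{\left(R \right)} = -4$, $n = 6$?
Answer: $-505$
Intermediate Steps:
$J = 6$
$b{\left(F \right)} = 12 F$ ($b{\left(F \right)} = 6 \cdot 2 F = 12 F$)
$C{\left(E \right)} = 1$ ($C{\left(E \right)} = 0 + 1 = 1$)
$C{\left(b{\left(J \right)} \right)} - 506 = 1 - 506 = -505$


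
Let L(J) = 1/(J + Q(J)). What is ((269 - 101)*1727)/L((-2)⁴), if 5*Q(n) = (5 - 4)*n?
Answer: 27853056/5 ≈ 5.5706e+6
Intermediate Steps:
Q(n) = n/5 (Q(n) = ((5 - 4)*n)/5 = (1*n)/5 = n/5)
L(J) = 5/(6*J) (L(J) = 1/(J + J/5) = 1/(6*J/5) = 5/(6*J))
((269 - 101)*1727)/L((-2)⁴) = ((269 - 101)*1727)/((5/(6*((-2)⁴)))) = (168*1727)/(((⅚)/16)) = 290136/(((⅚)*(1/16))) = 290136/(5/96) = 290136*(96/5) = 27853056/5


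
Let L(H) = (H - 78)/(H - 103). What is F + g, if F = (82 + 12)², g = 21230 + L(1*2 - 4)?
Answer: 631402/21 ≈ 30067.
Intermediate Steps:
L(H) = (-78 + H)/(-103 + H)
g = 445846/21 (g = 21230 + (-78 + (1*2 - 4))/(-103 + (1*2 - 4)) = 21230 + (-78 + (2 - 4))/(-103 + (2 - 4)) = 21230 + (-78 - 2)/(-103 - 2) = 21230 - 80/(-105) = 21230 - 1/105*(-80) = 21230 + 16/21 = 445846/21 ≈ 21231.)
F = 8836 (F = 94² = 8836)
F + g = 8836 + 445846/21 = 631402/21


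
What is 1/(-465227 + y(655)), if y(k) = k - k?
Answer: -1/465227 ≈ -2.1495e-6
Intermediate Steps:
y(k) = 0
1/(-465227 + y(655)) = 1/(-465227 + 0) = 1/(-465227) = -1/465227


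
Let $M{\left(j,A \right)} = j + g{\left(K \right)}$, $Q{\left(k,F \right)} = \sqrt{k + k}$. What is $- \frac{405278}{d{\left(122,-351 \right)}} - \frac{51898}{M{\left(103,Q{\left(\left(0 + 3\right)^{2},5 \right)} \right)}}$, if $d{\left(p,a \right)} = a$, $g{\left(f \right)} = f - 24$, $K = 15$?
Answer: $\frac{9939967}{16497} \approx 602.53$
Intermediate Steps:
$g{\left(f \right)} = -24 + f$
$Q{\left(k,F \right)} = \sqrt{2} \sqrt{k}$ ($Q{\left(k,F \right)} = \sqrt{2 k} = \sqrt{2} \sqrt{k}$)
$M{\left(j,A \right)} = -9 + j$ ($M{\left(j,A \right)} = j + \left(-24 + 15\right) = j - 9 = -9 + j$)
$- \frac{405278}{d{\left(122,-351 \right)}} - \frac{51898}{M{\left(103,Q{\left(\left(0 + 3\right)^{2},5 \right)} \right)}} = - \frac{405278}{-351} - \frac{51898}{-9 + 103} = \left(-405278\right) \left(- \frac{1}{351}\right) - \frac{51898}{94} = \frac{405278}{351} - \frac{25949}{47} = \frac{9939967}{16497}$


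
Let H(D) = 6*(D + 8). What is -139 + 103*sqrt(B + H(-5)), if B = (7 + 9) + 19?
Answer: -139 + 103*sqrt(53) ≈ 610.85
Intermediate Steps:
H(D) = 48 + 6*D (H(D) = 6*(8 + D) = 48 + 6*D)
B = 35 (B = 16 + 19 = 35)
-139 + 103*sqrt(B + H(-5)) = -139 + 103*sqrt(35 + (48 + 6*(-5))) = -139 + 103*sqrt(35 + (48 - 30)) = -139 + 103*sqrt(35 + 18) = -139 + 103*sqrt(53)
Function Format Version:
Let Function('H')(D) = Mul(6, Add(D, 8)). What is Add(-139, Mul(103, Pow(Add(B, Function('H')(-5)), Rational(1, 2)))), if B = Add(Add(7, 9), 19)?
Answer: Add(-139, Mul(103, Pow(53, Rational(1, 2)))) ≈ 610.85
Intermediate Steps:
Function('H')(D) = Add(48, Mul(6, D)) (Function('H')(D) = Mul(6, Add(8, D)) = Add(48, Mul(6, D)))
B = 35 (B = Add(16, 19) = 35)
Add(-139, Mul(103, Pow(Add(B, Function('H')(-5)), Rational(1, 2)))) = Add(-139, Mul(103, Pow(Add(35, Add(48, Mul(6, -5))), Rational(1, 2)))) = Add(-139, Mul(103, Pow(Add(35, Add(48, -30)), Rational(1, 2)))) = Add(-139, Mul(103, Pow(Add(35, 18), Rational(1, 2)))) = Add(-139, Mul(103, Pow(53, Rational(1, 2))))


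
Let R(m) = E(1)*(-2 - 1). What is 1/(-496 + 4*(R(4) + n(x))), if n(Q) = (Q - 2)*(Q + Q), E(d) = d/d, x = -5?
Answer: -1/228 ≈ -0.0043860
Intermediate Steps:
E(d) = 1
R(m) = -3 (R(m) = 1*(-2 - 1) = 1*(-3) = -3)
n(Q) = 2*Q*(-2 + Q) (n(Q) = (-2 + Q)*(2*Q) = 2*Q*(-2 + Q))
1/(-496 + 4*(R(4) + n(x))) = 1/(-496 + 4*(-3 + 2*(-5)*(-2 - 5))) = 1/(-496 + 4*(-3 + 2*(-5)*(-7))) = 1/(-496 + 4*(-3 + 70)) = 1/(-496 + 4*67) = 1/(-496 + 268) = 1/(-228) = -1/228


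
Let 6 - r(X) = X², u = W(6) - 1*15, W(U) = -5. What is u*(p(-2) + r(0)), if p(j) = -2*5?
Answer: 80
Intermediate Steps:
u = -20 (u = -5 - 1*15 = -5 - 15 = -20)
r(X) = 6 - X²
p(j) = -10
u*(p(-2) + r(0)) = -20*(-10 + (6 - 1*0²)) = -20*(-10 + (6 - 1*0)) = -20*(-10 + (6 + 0)) = -20*(-10 + 6) = -20*(-4) = 80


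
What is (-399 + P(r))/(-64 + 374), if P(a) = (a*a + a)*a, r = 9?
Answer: 411/310 ≈ 1.3258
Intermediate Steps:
P(a) = a*(a + a²) (P(a) = (a² + a)*a = (a + a²)*a = a*(a + a²))
(-399 + P(r))/(-64 + 374) = (-399 + 9²*(1 + 9))/(-64 + 374) = (-399 + 81*10)/310 = (-399 + 810)*(1/310) = 411*(1/310) = 411/310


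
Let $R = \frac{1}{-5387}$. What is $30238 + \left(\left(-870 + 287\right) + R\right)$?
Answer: $\frac{159751484}{5387} \approx 29655.0$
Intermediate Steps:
$R = - \frac{1}{5387} \approx -0.00018563$
$30238 + \left(\left(-870 + 287\right) + R\right) = 30238 + \left(\left(-870 + 287\right) - \frac{1}{5387}\right) = 30238 - \frac{3140622}{5387} = \frac{159751484}{5387}$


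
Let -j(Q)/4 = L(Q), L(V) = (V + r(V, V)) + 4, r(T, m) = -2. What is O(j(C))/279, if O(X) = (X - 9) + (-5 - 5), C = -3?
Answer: -5/93 ≈ -0.053763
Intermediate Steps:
L(V) = 2 + V (L(V) = (V - 2) + 4 = (-2 + V) + 4 = 2 + V)
j(Q) = -8 - 4*Q (j(Q) = -4*(2 + Q) = -8 - 4*Q)
O(X) = -19 + X (O(X) = (-9 + X) - 10 = -19 + X)
O(j(C))/279 = (-19 + (-8 - 4*(-3)))/279 = (-19 + (-8 + 12))*(1/279) = (-19 + 4)*(1/279) = -15*1/279 = -5/93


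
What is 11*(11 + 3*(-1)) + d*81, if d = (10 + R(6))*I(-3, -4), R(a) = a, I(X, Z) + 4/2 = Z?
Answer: -7688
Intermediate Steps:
I(X, Z) = -2 + Z
d = -96 (d = (10 + 6)*(-2 - 4) = 16*(-6) = -96)
11*(11 + 3*(-1)) + d*81 = 11*(11 + 3*(-1)) - 96*81 = 11*(11 - 3) - 7776 = 11*8 - 7776 = 88 - 7776 = -7688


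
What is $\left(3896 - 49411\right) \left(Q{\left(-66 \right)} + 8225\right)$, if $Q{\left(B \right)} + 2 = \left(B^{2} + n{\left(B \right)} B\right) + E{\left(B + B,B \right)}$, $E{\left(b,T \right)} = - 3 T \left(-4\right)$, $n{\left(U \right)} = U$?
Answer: $-734748645$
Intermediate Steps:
$E{\left(b,T \right)} = 12 T$
$Q{\left(B \right)} = -2 + 2 B^{2} + 12 B$ ($Q{\left(B \right)} = -2 + \left(\left(B^{2} + B B\right) + 12 B\right) = -2 + \left(\left(B^{2} + B^{2}\right) + 12 B\right) = -2 + \left(2 B^{2} + 12 B\right) = -2 + 2 B^{2} + 12 B$)
$\left(3896 - 49411\right) \left(Q{\left(-66 \right)} + 8225\right) = \left(3896 - 49411\right) \left(\left(-2 + 2 \left(-66\right)^{2} + 12 \left(-66\right)\right) + 8225\right) = - 45515 \left(\left(-2 + 2 \cdot 4356 - 792\right) + 8225\right) = - 45515 \left(\left(-2 + 8712 - 792\right) + 8225\right) = - 45515 \left(7918 + 8225\right) = \left(-45515\right) 16143 = -734748645$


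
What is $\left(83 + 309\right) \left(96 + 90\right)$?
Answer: $72912$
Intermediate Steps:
$\left(83 + 309\right) \left(96 + 90\right) = 392 \cdot 186 = 72912$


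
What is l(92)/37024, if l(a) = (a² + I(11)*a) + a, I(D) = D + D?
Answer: 2645/9256 ≈ 0.28576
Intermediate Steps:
I(D) = 2*D
l(a) = a² + 23*a (l(a) = (a² + (2*11)*a) + a = (a² + 22*a) + a = a² + 23*a)
l(92)/37024 = (92*(23 + 92))/37024 = (92*115)*(1/37024) = 10580*(1/37024) = 2645/9256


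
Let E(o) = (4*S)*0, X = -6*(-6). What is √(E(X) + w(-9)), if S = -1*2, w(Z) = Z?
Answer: 3*I ≈ 3.0*I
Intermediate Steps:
S = -2
X = 36
E(o) = 0 (E(o) = (4*(-2))*0 = -8*0 = 0)
√(E(X) + w(-9)) = √(0 - 9) = √(-9) = 3*I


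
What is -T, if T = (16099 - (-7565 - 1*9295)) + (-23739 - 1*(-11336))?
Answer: -20556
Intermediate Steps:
T = 20556 (T = (16099 - (-7565 - 9295)) + (-23739 + 11336) = (16099 - 1*(-16860)) - 12403 = (16099 + 16860) - 12403 = 32959 - 12403 = 20556)
-T = -1*20556 = -20556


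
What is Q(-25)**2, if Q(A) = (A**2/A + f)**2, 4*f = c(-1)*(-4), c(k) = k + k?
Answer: 279841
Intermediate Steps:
c(k) = 2*k
f = 2 (f = ((2*(-1))*(-4))/4 = (-2*(-4))/4 = (1/4)*8 = 2)
Q(A) = (2 + A)**2 (Q(A) = (A**2/A + 2)**2 = (A + 2)**2 = (2 + A)**2)
Q(-25)**2 = ((2 - 25)**2)**2 = ((-23)**2)**2 = 529**2 = 279841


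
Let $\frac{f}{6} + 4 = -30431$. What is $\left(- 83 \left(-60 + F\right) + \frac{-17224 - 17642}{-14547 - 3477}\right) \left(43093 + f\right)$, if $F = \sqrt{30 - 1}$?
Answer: $- \frac{2087973891927}{3004} + 11579911 \sqrt{29} \approx -6.3271 \cdot 10^{8}$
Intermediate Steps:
$f = -182610$ ($f = -24 + 6 \left(-30431\right) = -24 - 182586 = -182610$)
$F = \sqrt{29} \approx 5.3852$
$\left(- 83 \left(-60 + F\right) + \frac{-17224 - 17642}{-14547 - 3477}\right) \left(43093 + f\right) = \left(- 83 \left(-60 + \sqrt{29}\right) + \frac{-17224 - 17642}{-14547 - 3477}\right) \left(43093 - 182610\right) = \left(\left(4980 - 83 \sqrt{29}\right) - \frac{34866}{-18024}\right) \left(-139517\right) = \left(\left(4980 - 83 \sqrt{29}\right) - - \frac{5811}{3004}\right) \left(-139517\right) = \left(\left(4980 - 83 \sqrt{29}\right) + \frac{5811}{3004}\right) \left(-139517\right) = \left(\frac{14965731}{3004} - 83 \sqrt{29}\right) \left(-139517\right) = - \frac{2087973891927}{3004} + 11579911 \sqrt{29}$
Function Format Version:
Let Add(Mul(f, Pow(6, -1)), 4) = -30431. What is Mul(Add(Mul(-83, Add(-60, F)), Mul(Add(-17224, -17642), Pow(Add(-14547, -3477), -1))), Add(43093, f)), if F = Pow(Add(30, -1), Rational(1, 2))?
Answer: Add(Rational(-2087973891927, 3004), Mul(11579911, Pow(29, Rational(1, 2)))) ≈ -6.3271e+8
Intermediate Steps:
f = -182610 (f = Add(-24, Mul(6, -30431)) = Add(-24, -182586) = -182610)
F = Pow(29, Rational(1, 2)) ≈ 5.3852
Mul(Add(Mul(-83, Add(-60, F)), Mul(Add(-17224, -17642), Pow(Add(-14547, -3477), -1))), Add(43093, f)) = Mul(Add(Mul(-83, Add(-60, Pow(29, Rational(1, 2)))), Mul(Add(-17224, -17642), Pow(Add(-14547, -3477), -1))), Add(43093, -182610)) = Mul(Add(Add(4980, Mul(-83, Pow(29, Rational(1, 2)))), Mul(-34866, Pow(-18024, -1))), -139517) = Mul(Add(Add(4980, Mul(-83, Pow(29, Rational(1, 2)))), Mul(-34866, Rational(-1, 18024))), -139517) = Mul(Add(Add(4980, Mul(-83, Pow(29, Rational(1, 2)))), Rational(5811, 3004)), -139517) = Mul(Add(Rational(14965731, 3004), Mul(-83, Pow(29, Rational(1, 2)))), -139517) = Add(Rational(-2087973891927, 3004), Mul(11579911, Pow(29, Rational(1, 2))))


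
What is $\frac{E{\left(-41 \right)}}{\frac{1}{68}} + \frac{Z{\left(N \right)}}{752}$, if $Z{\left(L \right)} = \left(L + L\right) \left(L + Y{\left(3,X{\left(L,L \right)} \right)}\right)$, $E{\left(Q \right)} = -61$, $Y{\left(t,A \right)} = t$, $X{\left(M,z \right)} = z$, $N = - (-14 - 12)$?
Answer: $- \frac{779447}{188} \approx -4146.0$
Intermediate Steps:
$N = 26$ ($N = \left(-1\right) \left(-26\right) = 26$)
$Z{\left(L \right)} = 2 L \left(3 + L\right)$ ($Z{\left(L \right)} = \left(L + L\right) \left(L + 3\right) = 2 L \left(3 + L\right)$)
$\frac{E{\left(-41 \right)}}{\frac{1}{68}} + \frac{Z{\left(N \right)}}{752} = - \frac{61}{\frac{1}{68}} + \frac{2 \cdot 26 \left(3 + 26\right)}{752} = - 61 \frac{1}{\frac{1}{68}} + 2 \cdot 26 \cdot 29 \cdot \frac{1}{752} = \left(-61\right) 68 + 1508 \cdot \frac{1}{752} = -4148 + \frac{377}{188} = - \frac{779447}{188}$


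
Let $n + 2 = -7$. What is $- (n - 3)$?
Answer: $12$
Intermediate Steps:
$n = -9$ ($n = -2 - 7 = -9$)
$- (n - 3) = - (-9 - 3) = \left(-1\right) \left(-12\right) = 12$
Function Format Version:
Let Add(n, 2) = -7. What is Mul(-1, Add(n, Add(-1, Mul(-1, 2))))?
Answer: 12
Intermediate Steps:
n = -9 (n = Add(-2, -7) = -9)
Mul(-1, Add(n, Add(-1, Mul(-1, 2)))) = Mul(-1, Add(-9, Add(-1, Mul(-1, 2)))) = Mul(-1, Add(-9, Add(-1, -2))) = Mul(-1, Add(-9, -3)) = Mul(-1, -12) = 12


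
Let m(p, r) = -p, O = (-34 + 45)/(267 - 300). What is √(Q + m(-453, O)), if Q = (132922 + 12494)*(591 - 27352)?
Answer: 3*I*√432386347 ≈ 62382.0*I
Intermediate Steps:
O = -⅓ (O = 11/(-33) = 11*(-1/33) = -⅓ ≈ -0.33333)
Q = -3891477576 (Q = 145416*(-26761) = -3891477576)
√(Q + m(-453, O)) = √(-3891477576 - 1*(-453)) = √(-3891477576 + 453) = √(-3891477123) = 3*I*√432386347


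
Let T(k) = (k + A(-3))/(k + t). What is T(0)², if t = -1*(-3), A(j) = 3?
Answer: 1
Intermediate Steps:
t = 3
T(k) = 1 (T(k) = (k + 3)/(k + 3) = (3 + k)/(3 + k) = 1)
T(0)² = 1² = 1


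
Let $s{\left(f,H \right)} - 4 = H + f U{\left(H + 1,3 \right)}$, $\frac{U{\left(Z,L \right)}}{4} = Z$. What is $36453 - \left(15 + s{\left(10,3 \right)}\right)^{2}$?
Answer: $3329$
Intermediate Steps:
$U{\left(Z,L \right)} = 4 Z$
$s{\left(f,H \right)} = 4 + H + f \left(4 + 4 H\right)$ ($s{\left(f,H \right)} = 4 + \left(H + f 4 \left(H + 1\right)\right) = 4 + \left(H + f 4 \left(1 + H\right)\right) = 4 + \left(H + f \left(4 + 4 H\right)\right) = 4 + H + f \left(4 + 4 H\right)$)
$36453 - \left(15 + s{\left(10,3 \right)}\right)^{2} = 36453 - \left(15 + \left(4 + 3 + 4 \cdot 10 \left(1 + 3\right)\right)\right)^{2} = 36453 - \left(15 + \left(4 + 3 + 4 \cdot 10 \cdot 4\right)\right)^{2} = 36453 - \left(15 + \left(4 + 3 + 160\right)\right)^{2} = 36453 - \left(15 + 167\right)^{2} = 36453 - 182^{2} = 36453 - 33124 = 3329$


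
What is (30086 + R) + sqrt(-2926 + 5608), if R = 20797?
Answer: 50883 + 3*sqrt(298) ≈ 50935.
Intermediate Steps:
(30086 + R) + sqrt(-2926 + 5608) = (30086 + 20797) + sqrt(-2926 + 5608) = 50883 + sqrt(2682) = 50883 + 3*sqrt(298)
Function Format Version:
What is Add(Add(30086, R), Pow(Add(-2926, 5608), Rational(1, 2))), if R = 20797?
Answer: Add(50883, Mul(3, Pow(298, Rational(1, 2)))) ≈ 50935.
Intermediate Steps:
Add(Add(30086, R), Pow(Add(-2926, 5608), Rational(1, 2))) = Add(Add(30086, 20797), Pow(Add(-2926, 5608), Rational(1, 2))) = Add(50883, Pow(2682, Rational(1, 2))) = Add(50883, Mul(3, Pow(298, Rational(1, 2))))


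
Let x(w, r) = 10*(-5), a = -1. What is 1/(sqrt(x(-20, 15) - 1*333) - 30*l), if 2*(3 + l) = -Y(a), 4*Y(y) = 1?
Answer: 1500/146753 - 16*I*sqrt(383)/146753 ≈ 0.010221 - 0.0021337*I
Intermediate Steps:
Y(y) = 1/4 (Y(y) = (1/4)*1 = 1/4)
x(w, r) = -50
l = -25/8 (l = -3 + (-1*1/4)/2 = -3 + (1/2)*(-1/4) = -3 - 1/8 = -25/8 ≈ -3.1250)
1/(sqrt(x(-20, 15) - 1*333) - 30*l) = 1/(sqrt(-50 - 1*333) - 30*(-25/8)) = 1/(sqrt(-50 - 333) + 375/4) = 1/(sqrt(-383) + 375/4) = 1/(I*sqrt(383) + 375/4) = 1/(375/4 + I*sqrt(383))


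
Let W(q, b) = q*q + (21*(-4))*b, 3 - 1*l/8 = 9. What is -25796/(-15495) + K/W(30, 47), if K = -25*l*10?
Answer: -4471408/1967865 ≈ -2.2722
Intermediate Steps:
l = -48 (l = 24 - 8*9 = 24 - 72 = -48)
W(q, b) = q² - 84*b
K = 12000 (K = -25*(-48)*10 = 1200*10 = 12000)
-25796/(-15495) + K/W(30, 47) = -25796/(-15495) + 12000/(30² - 84*47) = -25796*(-1/15495) + 12000/(900 - 3948) = 25796/15495 + 12000/(-3048) = 25796/15495 + 12000*(-1/3048) = 25796/15495 - 500/127 = -4471408/1967865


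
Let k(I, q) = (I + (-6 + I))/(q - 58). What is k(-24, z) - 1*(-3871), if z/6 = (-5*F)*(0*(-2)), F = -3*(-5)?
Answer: 112286/29 ≈ 3871.9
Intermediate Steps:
F = 15
z = 0 (z = 6*((-5*15)*(0*(-2))) = 6*(-75*0) = 6*0 = 0)
k(I, q) = (-6 + 2*I)/(-58 + q)
k(-24, z) - 1*(-3871) = 2*(-3 - 24)/(-58 + 0) - 1*(-3871) = 2*(-27)/(-58) + 3871 = 2*(-1/58)*(-27) + 3871 = 27/29 + 3871 = 112286/29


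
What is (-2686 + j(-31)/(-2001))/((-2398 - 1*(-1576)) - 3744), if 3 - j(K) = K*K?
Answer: 2686864/4568283 ≈ 0.58816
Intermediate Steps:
j(K) = 3 - K² (j(K) = 3 - K*K = 3 - K²)
(-2686 + j(-31)/(-2001))/((-2398 - 1*(-1576)) - 3744) = (-2686 + (3 - 1*(-31)²)/(-2001))/((-2398 - 1*(-1576)) - 3744) = (-2686 + (3 - 1*961)*(-1/2001))/((-2398 + 1576) - 3744) = (-2686 + (3 - 961)*(-1/2001))/(-822 - 3744) = (-2686 - 958*(-1/2001))/(-4566) = (-2686 + 958/2001)*(-1/4566) = -5373728/2001*(-1/4566) = 2686864/4568283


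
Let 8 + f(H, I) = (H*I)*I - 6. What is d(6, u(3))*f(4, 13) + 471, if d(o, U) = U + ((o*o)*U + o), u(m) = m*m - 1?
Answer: 200395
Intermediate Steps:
u(m) = -1 + m**2 (u(m) = m**2 - 1 = -1 + m**2)
d(o, U) = U + o + U*o**2 (d(o, U) = U + (o**2*U + o) = U + (U*o**2 + o) = U + (o + U*o**2) = U + o + U*o**2)
f(H, I) = -14 + H*I**2 (f(H, I) = -8 + ((H*I)*I - 6) = -8 + (H*I**2 - 6) = -8 + (-6 + H*I**2) = -14 + H*I**2)
d(6, u(3))*f(4, 13) + 471 = ((-1 + 3**2) + 6 + (-1 + 3**2)*6**2)*(-14 + 4*13**2) + 471 = ((-1 + 9) + 6 + (-1 + 9)*36)*(-14 + 4*169) + 471 = (8 + 6 + 8*36)*(-14 + 676) + 471 = (8 + 6 + 288)*662 + 471 = 302*662 + 471 = 199924 + 471 = 200395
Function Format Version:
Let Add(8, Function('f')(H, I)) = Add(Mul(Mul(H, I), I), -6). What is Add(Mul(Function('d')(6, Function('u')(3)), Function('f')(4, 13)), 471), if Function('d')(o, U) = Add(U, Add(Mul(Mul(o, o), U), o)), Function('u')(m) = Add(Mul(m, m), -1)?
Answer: 200395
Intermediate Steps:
Function('u')(m) = Add(-1, Pow(m, 2)) (Function('u')(m) = Add(Pow(m, 2), -1) = Add(-1, Pow(m, 2)))
Function('d')(o, U) = Add(U, o, Mul(U, Pow(o, 2))) (Function('d')(o, U) = Add(U, Add(Mul(Pow(o, 2), U), o)) = Add(U, Add(Mul(U, Pow(o, 2)), o)) = Add(U, Add(o, Mul(U, Pow(o, 2)))) = Add(U, o, Mul(U, Pow(o, 2))))
Function('f')(H, I) = Add(-14, Mul(H, Pow(I, 2))) (Function('f')(H, I) = Add(-8, Add(Mul(Mul(H, I), I), -6)) = Add(-8, Add(Mul(H, Pow(I, 2)), -6)) = Add(-8, Add(-6, Mul(H, Pow(I, 2)))) = Add(-14, Mul(H, Pow(I, 2))))
Add(Mul(Function('d')(6, Function('u')(3)), Function('f')(4, 13)), 471) = Add(Mul(Add(Add(-1, Pow(3, 2)), 6, Mul(Add(-1, Pow(3, 2)), Pow(6, 2))), Add(-14, Mul(4, Pow(13, 2)))), 471) = Add(Mul(Add(Add(-1, 9), 6, Mul(Add(-1, 9), 36)), Add(-14, Mul(4, 169))), 471) = Add(Mul(Add(8, 6, Mul(8, 36)), Add(-14, 676)), 471) = Add(Mul(Add(8, 6, 288), 662), 471) = Add(Mul(302, 662), 471) = Add(199924, 471) = 200395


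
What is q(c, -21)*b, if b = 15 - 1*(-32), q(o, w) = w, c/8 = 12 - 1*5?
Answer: -987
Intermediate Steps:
c = 56 (c = 8*(12 - 1*5) = 8*(12 - 5) = 8*7 = 56)
b = 47 (b = 15 + 32 = 47)
q(c, -21)*b = -21*47 = -987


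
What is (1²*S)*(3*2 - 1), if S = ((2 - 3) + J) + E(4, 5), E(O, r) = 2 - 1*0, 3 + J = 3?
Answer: 5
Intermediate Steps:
J = 0 (J = -3 + 3 = 0)
E(O, r) = 2 (E(O, r) = 2 + 0 = 2)
S = 1 (S = ((2 - 3) + 0) + 2 = (-1 + 0) + 2 = -1 + 2 = 1)
(1²*S)*(3*2 - 1) = (1²*1)*(3*2 - 1) = (1*1)*(6 - 1) = 1*5 = 5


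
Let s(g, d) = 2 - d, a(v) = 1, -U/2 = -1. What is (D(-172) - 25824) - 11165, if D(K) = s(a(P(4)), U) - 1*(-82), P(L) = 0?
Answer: -36907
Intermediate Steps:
U = 2 (U = -2*(-1) = 2)
D(K) = 82 (D(K) = (2 - 1*2) - 1*(-82) = (2 - 2) + 82 = 0 + 82 = 82)
(D(-172) - 25824) - 11165 = (82 - 25824) - 11165 = -25742 - 11165 = -36907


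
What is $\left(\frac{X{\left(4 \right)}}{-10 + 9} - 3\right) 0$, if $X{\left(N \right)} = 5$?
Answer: $0$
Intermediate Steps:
$\left(\frac{X{\left(4 \right)}}{-10 + 9} - 3\right) 0 = \left(\frac{1}{-10 + 9} \cdot 5 - 3\right) 0 = \left(\frac{1}{-1} \cdot 5 - 3\right) 0 = \left(\left(-1\right) 5 - 3\right) 0 = \left(-5 - 3\right) 0 = \left(-8\right) 0 = 0$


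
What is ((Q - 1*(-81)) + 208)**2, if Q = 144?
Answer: 187489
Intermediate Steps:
((Q - 1*(-81)) + 208)**2 = ((144 - 1*(-81)) + 208)**2 = ((144 + 81) + 208)**2 = (225 + 208)**2 = 433**2 = 187489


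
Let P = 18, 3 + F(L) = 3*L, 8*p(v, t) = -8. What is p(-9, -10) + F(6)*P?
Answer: 269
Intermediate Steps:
p(v, t) = -1 (p(v, t) = (⅛)*(-8) = -1)
F(L) = -3 + 3*L
p(-9, -10) + F(6)*P = -1 + (-3 + 3*6)*18 = -1 + (-3 + 18)*18 = -1 + 15*18 = -1 + 270 = 269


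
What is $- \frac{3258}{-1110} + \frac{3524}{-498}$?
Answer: $- \frac{190763}{46065} \approx -4.1412$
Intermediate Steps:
$- \frac{3258}{-1110} + \frac{3524}{-498} = \left(-3258\right) \left(- \frac{1}{1110}\right) + 3524 \left(- \frac{1}{498}\right) = \frac{543}{185} - \frac{1762}{249} = - \frac{190763}{46065}$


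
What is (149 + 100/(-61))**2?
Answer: 80802121/3721 ≈ 21715.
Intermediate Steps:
(149 + 100/(-61))**2 = (149 + 100*(-1/61))**2 = (149 - 100/61)**2 = (8989/61)**2 = 80802121/3721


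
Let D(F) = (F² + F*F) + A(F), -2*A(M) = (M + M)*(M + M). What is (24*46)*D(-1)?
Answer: 0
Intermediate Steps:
A(M) = -2*M² (A(M) = -(M + M)*(M + M)/2 = -2*M*2*M/2 = -2*M²)
D(F) = 0 (D(F) = (F² + F*F) - 2*F² = (F² + F²) - 2*F² = 2*F² - 2*F² = 0)
(24*46)*D(-1) = (24*46)*0 = 1104*0 = 0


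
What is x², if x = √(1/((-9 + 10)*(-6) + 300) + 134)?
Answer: 39397/294 ≈ 134.00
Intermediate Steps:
x = √236382/42 (x = √(1/(1*(-6) + 300) + 134) = √(1/(-6 + 300) + 134) = √(1/294 + 134) = √(39397/294) = √236382/42 ≈ 11.576)
x² = (√236382/42)² = 39397/294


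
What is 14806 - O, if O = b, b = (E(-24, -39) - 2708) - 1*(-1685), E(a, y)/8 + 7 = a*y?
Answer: 8397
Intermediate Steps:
E(a, y) = -56 + 8*a*y (E(a, y) = -56 + 8*(a*y) = -56 + 8*a*y)
b = 6409 (b = ((-56 + 8*(-24)*(-39)) - 2708) - 1*(-1685) = ((-56 + 7488) - 2708) + 1685 = (7432 - 2708) + 1685 = 4724 + 1685 = 6409)
O = 6409
14806 - O = 14806 - 1*6409 = 14806 - 6409 = 8397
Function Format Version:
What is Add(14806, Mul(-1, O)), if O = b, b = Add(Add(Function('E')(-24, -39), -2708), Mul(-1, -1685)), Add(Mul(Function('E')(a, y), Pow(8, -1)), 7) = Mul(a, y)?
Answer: 8397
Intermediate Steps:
Function('E')(a, y) = Add(-56, Mul(8, a, y)) (Function('E')(a, y) = Add(-56, Mul(8, Mul(a, y))) = Add(-56, Mul(8, a, y)))
b = 6409 (b = Add(Add(Add(-56, Mul(8, -24, -39)), -2708), Mul(-1, -1685)) = Add(Add(Add(-56, 7488), -2708), 1685) = Add(Add(7432, -2708), 1685) = Add(4724, 1685) = 6409)
O = 6409
Add(14806, Mul(-1, O)) = Add(14806, Mul(-1, 6409)) = Add(14806, -6409) = 8397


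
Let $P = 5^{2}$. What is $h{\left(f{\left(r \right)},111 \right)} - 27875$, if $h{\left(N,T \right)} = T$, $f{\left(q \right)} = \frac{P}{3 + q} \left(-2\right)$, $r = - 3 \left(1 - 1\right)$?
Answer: $-27764$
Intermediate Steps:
$P = 25$
$r = 0$ ($r = \left(-3\right) 0 = 0$)
$f{\left(q \right)} = - \frac{50}{3 + q}$ ($f{\left(q \right)} = \frac{1}{3 + q} 25 \left(-2\right) = \frac{25}{3 + q} \left(-2\right) = - \frac{50}{3 + q}$)
$h{\left(f{\left(r \right)},111 \right)} - 27875 = 111 - 27875 = -27764$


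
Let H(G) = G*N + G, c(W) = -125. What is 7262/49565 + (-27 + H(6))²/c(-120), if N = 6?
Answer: -16391/9913 ≈ -1.6535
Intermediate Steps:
H(G) = 7*G (H(G) = G*6 + G = 6*G + G = 7*G)
7262/49565 + (-27 + H(6))²/c(-120) = 7262/49565 + (-27 + 7*6)²/(-125) = 7262*(1/49565) + (-27 + 42)²*(-1/125) = 7262/49565 + 15²*(-1/125) = 7262/49565 + 225*(-1/125) = 7262/49565 - 9/5 = -16391/9913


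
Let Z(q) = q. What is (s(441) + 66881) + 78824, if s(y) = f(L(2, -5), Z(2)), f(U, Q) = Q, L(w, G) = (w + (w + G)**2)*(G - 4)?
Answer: 145707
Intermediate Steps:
L(w, G) = (-4 + G)*(w + (G + w)**2) (L(w, G) = (w + (G + w)**2)*(-4 + G) = (-4 + G)*(w + (G + w)**2))
s(y) = 2
(s(441) + 66881) + 78824 = (2 + 66881) + 78824 = 66883 + 78824 = 145707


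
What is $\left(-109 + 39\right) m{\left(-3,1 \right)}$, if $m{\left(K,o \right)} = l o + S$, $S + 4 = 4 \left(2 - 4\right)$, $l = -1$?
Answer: $910$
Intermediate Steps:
$S = -12$ ($S = -4 + 4 \left(2 - 4\right) = -4 + 4 \left(-2\right) = -4 - 8 = -12$)
$m{\left(K,o \right)} = -12 - o$ ($m{\left(K,o \right)} = - o - 12 = -12 - o$)
$\left(-109 + 39\right) m{\left(-3,1 \right)} = \left(-109 + 39\right) \left(-12 - 1\right) = - 70 \left(-12 - 1\right) = \left(-70\right) \left(-13\right) = 910$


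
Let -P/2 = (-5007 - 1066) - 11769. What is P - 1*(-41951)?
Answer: 77635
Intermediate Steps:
P = 35684 (P = -2*((-5007 - 1066) - 11769) = -2*(-6073 - 11769) = -2*(-17842) = 35684)
P - 1*(-41951) = 35684 - 1*(-41951) = 35684 + 41951 = 77635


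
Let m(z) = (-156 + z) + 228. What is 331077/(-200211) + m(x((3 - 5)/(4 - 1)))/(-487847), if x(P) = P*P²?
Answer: -1453763493803/879051021453 ≈ -1.6538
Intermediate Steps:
x(P) = P³
m(z) = 72 + z
331077/(-200211) + m(x((3 - 5)/(4 - 1)))/(-487847) = 331077/(-200211) + (72 + ((3 - 5)/(4 - 1))³)/(-487847) = 331077*(-1/200211) + (72 + (-2/3)³)*(-1/487847) = -110359/66737 + (72 + (-2*⅓)³)*(-1/487847) = -110359/66737 + (72 + (-⅔)³)*(-1/487847) = -110359/66737 + (72 - 8/27)*(-1/487847) = -110359/66737 + (1936/27)*(-1/487847) = -110359/66737 - 1936/13171869 = -1453763493803/879051021453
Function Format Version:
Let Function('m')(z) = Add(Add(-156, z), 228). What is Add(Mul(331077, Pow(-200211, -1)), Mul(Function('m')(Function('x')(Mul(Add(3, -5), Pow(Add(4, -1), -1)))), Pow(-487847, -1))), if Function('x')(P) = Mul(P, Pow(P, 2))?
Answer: Rational(-1453763493803, 879051021453) ≈ -1.6538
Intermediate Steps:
Function('x')(P) = Pow(P, 3)
Function('m')(z) = Add(72, z)
Add(Mul(331077, Pow(-200211, -1)), Mul(Function('m')(Function('x')(Mul(Add(3, -5), Pow(Add(4, -1), -1)))), Pow(-487847, -1))) = Add(Mul(331077, Pow(-200211, -1)), Mul(Add(72, Pow(Mul(Add(3, -5), Pow(Add(4, -1), -1)), 3)), Pow(-487847, -1))) = Add(Mul(331077, Rational(-1, 200211)), Mul(Add(72, Pow(Mul(-2, Pow(3, -1)), 3)), Rational(-1, 487847))) = Add(Rational(-110359, 66737), Mul(Add(72, Pow(Mul(-2, Rational(1, 3)), 3)), Rational(-1, 487847))) = Add(Rational(-110359, 66737), Mul(Add(72, Pow(Rational(-2, 3), 3)), Rational(-1, 487847))) = Add(Rational(-110359, 66737), Mul(Add(72, Rational(-8, 27)), Rational(-1, 487847))) = Add(Rational(-110359, 66737), Mul(Rational(1936, 27), Rational(-1, 487847))) = Add(Rational(-110359, 66737), Rational(-1936, 13171869)) = Rational(-1453763493803, 879051021453)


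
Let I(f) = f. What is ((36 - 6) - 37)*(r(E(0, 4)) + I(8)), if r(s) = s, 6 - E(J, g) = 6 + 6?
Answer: -14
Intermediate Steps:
E(J, g) = -6 (E(J, g) = 6 - (6 + 6) = 6 - 1*12 = 6 - 12 = -6)
((36 - 6) - 37)*(r(E(0, 4)) + I(8)) = ((36 - 6) - 37)*(-6 + 8) = (30 - 37)*2 = -7*2 = -14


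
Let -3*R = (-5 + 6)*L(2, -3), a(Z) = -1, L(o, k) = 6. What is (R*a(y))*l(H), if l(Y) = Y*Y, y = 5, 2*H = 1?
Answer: 1/2 ≈ 0.50000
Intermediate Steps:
H = 1/2 (H = (1/2)*1 = 1/2 ≈ 0.50000)
R = -2 (R = -(-5 + 6)*6/3 = -6/3 = -1/3*6 = -2)
l(Y) = Y**2
(R*a(y))*l(H) = (-2*(-1))*(1/2)**2 = 2*(1/4) = 1/2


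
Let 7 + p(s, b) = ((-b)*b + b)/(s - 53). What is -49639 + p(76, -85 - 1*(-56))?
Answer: -1142728/23 ≈ -49684.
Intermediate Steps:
p(s, b) = -7 + (b - b²)/(-53 + s) (p(s, b) = -7 + ((-b)*b + b)/(s - 53) = -7 + (-b² + b)/(-53 + s) = -7 + (b - b²)/(-53 + s))
-49639 + p(76, -85 - 1*(-56)) = -49639 + (371 + (-85 - 1*(-56)) - (-85 - 1*(-56))² - 7*76)/(-53 + 76) = -49639 + (371 + (-85 + 56) - (-85 + 56)² - 532)/23 = -49639 + (371 - 29 - 1*(-29)² - 532)/23 = -49639 + (371 - 29 - 1*841 - 532)/23 = -49639 + (371 - 29 - 841 - 532)/23 = -49639 + (1/23)*(-1031) = -49639 - 1031/23 = -1142728/23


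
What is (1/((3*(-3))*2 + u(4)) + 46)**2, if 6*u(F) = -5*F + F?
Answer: 8116801/3844 ≈ 2111.6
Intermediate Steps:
u(F) = -2*F/3 (u(F) = (-5*F + F)/6 = (-4*F)/6 = -2*F/3)
(1/((3*(-3))*2 + u(4)) + 46)**2 = (1/((3*(-3))*2 - 2/3*4) + 46)**2 = (1/(-9*2 - 8/3) + 46)**2 = (1/(-18 - 8/3) + 46)**2 = (1/(-62/3) + 46)**2 = (-3/62 + 46)**2 = (2849/62)**2 = 8116801/3844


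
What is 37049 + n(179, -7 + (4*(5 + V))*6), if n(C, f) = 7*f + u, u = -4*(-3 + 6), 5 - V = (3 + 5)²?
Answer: 27916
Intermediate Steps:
V = -59 (V = 5 - (3 + 5)² = 5 - 1*8² = 5 - 1*64 = 5 - 64 = -59)
u = -12 (u = -4*3 = -12)
n(C, f) = -12 + 7*f (n(C, f) = 7*f - 12 = -12 + 7*f)
37049 + n(179, -7 + (4*(5 + V))*6) = 37049 + (-12 + 7*(-7 + (4*(5 - 59))*6)) = 37049 + (-12 + 7*(-7 + (4*(-54))*6)) = 37049 + (-12 + 7*(-7 - 216*6)) = 37049 + (-12 + 7*(-7 - 1296)) = 37049 + (-12 + 7*(-1303)) = 37049 + (-12 - 9121) = 37049 - 9133 = 27916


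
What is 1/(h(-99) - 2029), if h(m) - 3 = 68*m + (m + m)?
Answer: -1/8956 ≈ -0.00011166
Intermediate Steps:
h(m) = 3 + 70*m (h(m) = 3 + (68*m + (m + m)) = 3 + (68*m + 2*m) = 3 + 70*m)
1/(h(-99) - 2029) = 1/((3 + 70*(-99)) - 2029) = 1/((3 - 6930) - 2029) = 1/(-6927 - 2029) = 1/(-8956) = -1/8956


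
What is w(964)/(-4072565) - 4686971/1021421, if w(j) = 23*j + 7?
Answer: -19110648146974/4159803414865 ≈ -4.5941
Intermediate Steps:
w(j) = 7 + 23*j
w(964)/(-4072565) - 4686971/1021421 = (7 + 23*964)/(-4072565) - 4686971/1021421 = (7 + 22172)*(-1/4072565) - 4686971*1/1021421 = 22179*(-1/4072565) - 4686971/1021421 = -22179/4072565 - 4686971/1021421 = -19110648146974/4159803414865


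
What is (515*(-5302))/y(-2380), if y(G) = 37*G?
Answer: 273053/8806 ≈ 31.008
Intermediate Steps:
(515*(-5302))/y(-2380) = (515*(-5302))/((37*(-2380))) = -2730530/(-88060) = -2730530*(-1/88060) = 273053/8806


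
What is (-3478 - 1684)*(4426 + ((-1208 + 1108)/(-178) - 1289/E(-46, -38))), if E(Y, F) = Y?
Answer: -528874885/23 ≈ -2.2995e+7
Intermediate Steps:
(-3478 - 1684)*(4426 + ((-1208 + 1108)/(-178) - 1289/E(-46, -38))) = (-3478 - 1684)*(4426 + ((-1208 + 1108)/(-178) - 1289/(-46))) = -5162*(4426 + (-100*(-1/178) - 1289*(-1/46))) = -5162*(4426 + (50/89 + 1289/46)) = -5162*(4426 + 117021/4094) = -5162*18237065/4094 = -528874885/23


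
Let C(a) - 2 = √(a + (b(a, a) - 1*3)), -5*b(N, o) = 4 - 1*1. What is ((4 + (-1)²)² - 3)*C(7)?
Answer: 44 + 22*√85/5 ≈ 84.566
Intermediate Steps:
b(N, o) = -⅗ (b(N, o) = -(4 - 1*1)/5 = -(4 - 1)/5 = -⅕*3 = -⅗)
C(a) = 2 + √(-18/5 + a) (C(a) = 2 + √(a + (-⅗ - 1*3)) = 2 + √(a + (-⅗ - 3)) = 2 + √(a - 18/5) = 2 + √(-18/5 + a))
((4 + (-1)²)² - 3)*C(7) = ((4 + (-1)²)² - 3)*(2 + √(-90 + 25*7)/5) = ((4 + 1)² - 3)*(2 + √(-90 + 175)/5) = (5² - 3)*(2 + √85/5) = (25 - 3)*(2 + √85/5) = 22*(2 + √85/5) = 44 + 22*√85/5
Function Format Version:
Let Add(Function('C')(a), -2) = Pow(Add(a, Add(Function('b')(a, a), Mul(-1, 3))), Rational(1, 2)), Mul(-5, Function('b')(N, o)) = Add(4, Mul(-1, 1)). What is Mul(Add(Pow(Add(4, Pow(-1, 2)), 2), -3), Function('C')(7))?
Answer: Add(44, Mul(Rational(22, 5), Pow(85, Rational(1, 2)))) ≈ 84.566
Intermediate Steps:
Function('b')(N, o) = Rational(-3, 5) (Function('b')(N, o) = Mul(Rational(-1, 5), Add(4, Mul(-1, 1))) = Mul(Rational(-1, 5), Add(4, -1)) = Mul(Rational(-1, 5), 3) = Rational(-3, 5))
Function('C')(a) = Add(2, Pow(Add(Rational(-18, 5), a), Rational(1, 2))) (Function('C')(a) = Add(2, Pow(Add(a, Add(Rational(-3, 5), Mul(-1, 3))), Rational(1, 2))) = Add(2, Pow(Add(a, Add(Rational(-3, 5), -3)), Rational(1, 2))) = Add(2, Pow(Add(a, Rational(-18, 5)), Rational(1, 2))) = Add(2, Pow(Add(Rational(-18, 5), a), Rational(1, 2))))
Mul(Add(Pow(Add(4, Pow(-1, 2)), 2), -3), Function('C')(7)) = Mul(Add(Pow(Add(4, Pow(-1, 2)), 2), -3), Add(2, Mul(Rational(1, 5), Pow(Add(-90, Mul(25, 7)), Rational(1, 2))))) = Mul(Add(Pow(Add(4, 1), 2), -3), Add(2, Mul(Rational(1, 5), Pow(Add(-90, 175), Rational(1, 2))))) = Mul(Add(Pow(5, 2), -3), Add(2, Mul(Rational(1, 5), Pow(85, Rational(1, 2))))) = Mul(Add(25, -3), Add(2, Mul(Rational(1, 5), Pow(85, Rational(1, 2))))) = Mul(22, Add(2, Mul(Rational(1, 5), Pow(85, Rational(1, 2))))) = Add(44, Mul(Rational(22, 5), Pow(85, Rational(1, 2))))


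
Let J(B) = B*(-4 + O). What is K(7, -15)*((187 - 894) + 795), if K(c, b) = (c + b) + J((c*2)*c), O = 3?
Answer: -9328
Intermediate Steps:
J(B) = -B (J(B) = B*(-4 + 3) = B*(-1) = -B)
K(c, b) = b + c - 2*c² (K(c, b) = (c + b) - c*2*c = (b + c) - 2*c*c = (b + c) - 2*c² = b + c - 2*c²)
K(7, -15)*((187 - 894) + 795) = (-15 + 7 - 2*7²)*((187 - 894) + 795) = (-15 + 7 - 2*49)*(-707 + 795) = (-15 + 7 - 98)*88 = -106*88 = -9328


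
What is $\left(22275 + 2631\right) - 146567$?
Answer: $-121661$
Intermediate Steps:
$\left(22275 + 2631\right) - 146567 = 24906 - 146567 = -121661$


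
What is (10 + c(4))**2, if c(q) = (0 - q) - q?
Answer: 4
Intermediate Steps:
c(q) = -2*q (c(q) = -q - q = -2*q)
(10 + c(4))**2 = (10 - 2*4)**2 = (10 - 8)**2 = 2**2 = 4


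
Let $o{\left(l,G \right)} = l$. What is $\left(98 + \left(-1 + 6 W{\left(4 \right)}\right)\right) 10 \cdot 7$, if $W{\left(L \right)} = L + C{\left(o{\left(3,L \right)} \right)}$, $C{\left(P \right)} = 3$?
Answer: $9730$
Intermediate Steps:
$W{\left(L \right)} = 3 + L$ ($W{\left(L \right)} = L + 3 = 3 + L$)
$\left(98 + \left(-1 + 6 W{\left(4 \right)}\right)\right) 10 \cdot 7 = \left(98 - \left(1 - 6 \left(3 + 4\right)\right)\right) 10 \cdot 7 = \left(98 + \left(-1 + 6 \cdot 7\right)\right) 70 = \left(98 + \left(-1 + 42\right)\right) 70 = \left(98 + 41\right) 70 = 139 \cdot 70 = 9730$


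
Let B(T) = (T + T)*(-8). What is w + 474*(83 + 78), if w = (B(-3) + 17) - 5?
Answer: 76374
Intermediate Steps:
B(T) = -16*T (B(T) = (2*T)*(-8) = -16*T)
w = 60 (w = (-16*(-3) + 17) - 5 = (48 + 17) - 5 = 65 - 5 = 60)
w + 474*(83 + 78) = 60 + 474*(83 + 78) = 60 + 474*161 = 60 + 76314 = 76374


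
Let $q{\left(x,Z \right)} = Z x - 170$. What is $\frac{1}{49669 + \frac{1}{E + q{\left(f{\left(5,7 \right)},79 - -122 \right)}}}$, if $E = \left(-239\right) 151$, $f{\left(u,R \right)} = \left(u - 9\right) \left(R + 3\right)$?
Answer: $\frac{44299}{2200287030} \approx 2.0133 \cdot 10^{-5}$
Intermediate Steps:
$f{\left(u,R \right)} = \left(-9 + u\right) \left(3 + R\right)$
$E = -36089$
$q{\left(x,Z \right)} = -170 + Z x$
$\frac{1}{49669 + \frac{1}{E + q{\left(f{\left(5,7 \right)},79 - -122 \right)}}} = \frac{1}{49669 + \frac{1}{-36089 + \left(-170 + \left(79 - -122\right) \left(-27 - 63 + 3 \cdot 5 + 7 \cdot 5\right)\right)}} = \frac{1}{49669 + \frac{1}{-36089 + \left(-170 + \left(79 + 122\right) \left(-27 - 63 + 15 + 35\right)\right)}} = \frac{1}{49669 + \frac{1}{-36089 + \left(-170 + 201 \left(-40\right)\right)}} = \frac{1}{49669 + \frac{1}{-36089 - 8210}} = \frac{1}{49669 + \frac{1}{-44299}} = \frac{1}{49669 - \frac{1}{44299}} = \frac{1}{\frac{2200287030}{44299}} = \frac{44299}{2200287030}$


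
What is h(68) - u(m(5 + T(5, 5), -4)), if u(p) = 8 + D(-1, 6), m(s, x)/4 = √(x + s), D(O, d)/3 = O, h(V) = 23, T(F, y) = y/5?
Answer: 18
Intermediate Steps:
T(F, y) = y/5 (T(F, y) = y*(⅕) = y/5)
D(O, d) = 3*O
m(s, x) = 4*√(s + x) (m(s, x) = 4*√(x + s) = 4*√(s + x))
u(p) = 5 (u(p) = 8 + 3*(-1) = 8 - 3 = 5)
h(68) - u(m(5 + T(5, 5), -4)) = 23 - 1*5 = 23 - 5 = 18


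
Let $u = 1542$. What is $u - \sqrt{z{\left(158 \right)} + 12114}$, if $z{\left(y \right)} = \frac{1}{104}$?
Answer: $1542 - \frac{\sqrt{32756282}}{52} \approx 1431.9$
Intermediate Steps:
$z{\left(y \right)} = \frac{1}{104}$
$u - \sqrt{z{\left(158 \right)} + 12114} = 1542 - \sqrt{\frac{1}{104} + 12114} = 1542 - \sqrt{\frac{1259857}{104}} = 1542 - \frac{\sqrt{32756282}}{52}$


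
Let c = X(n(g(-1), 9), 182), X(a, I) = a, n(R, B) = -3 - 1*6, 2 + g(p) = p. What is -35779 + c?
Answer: -35788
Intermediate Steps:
g(p) = -2 + p
n(R, B) = -9 (n(R, B) = -3 - 6 = -9)
c = -9
-35779 + c = -35779 - 9 = -35788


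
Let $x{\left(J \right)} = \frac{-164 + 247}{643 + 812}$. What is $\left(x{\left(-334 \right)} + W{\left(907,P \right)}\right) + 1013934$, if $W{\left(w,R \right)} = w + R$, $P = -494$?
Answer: $\frac{1475874968}{1455} \approx 1.0143 \cdot 10^{6}$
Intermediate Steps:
$W{\left(w,R \right)} = R + w$
$x{\left(J \right)} = \frac{83}{1455}$
$\left(x{\left(-334 \right)} + W{\left(907,P \right)}\right) + 1013934 = \left(\frac{83}{1455} + \left(-494 + 907\right)\right) + 1013934 = \left(\frac{83}{1455} + 413\right) + 1013934 = \frac{600998}{1455} + 1013934 = \frac{1475874968}{1455}$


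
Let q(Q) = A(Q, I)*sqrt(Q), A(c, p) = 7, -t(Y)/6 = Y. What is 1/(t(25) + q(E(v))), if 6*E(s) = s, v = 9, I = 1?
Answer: -100/14951 - 7*sqrt(6)/44853 ≈ -0.0070708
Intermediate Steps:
t(Y) = -6*Y
E(s) = s/6
q(Q) = 7*sqrt(Q)
1/(t(25) + q(E(v))) = 1/(-6*25 + 7*sqrt((1/6)*9)) = 1/(-150 + 7*sqrt(3/2)) = 1/(-150 + 7*(sqrt(6)/2)) = 1/(-150 + 7*sqrt(6)/2)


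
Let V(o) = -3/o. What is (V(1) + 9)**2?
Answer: 36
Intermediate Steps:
(V(1) + 9)**2 = (-3/1 + 9)**2 = (-3*1 + 9)**2 = (-3 + 9)**2 = 6**2 = 36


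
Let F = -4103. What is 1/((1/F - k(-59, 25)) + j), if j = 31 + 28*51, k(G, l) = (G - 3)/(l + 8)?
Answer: 12309/17981954 ≈ 0.00068452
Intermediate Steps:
k(G, l) = (-3 + G)/(8 + l)
j = 1459 (j = 31 + 1428 = 1459)
1/((1/F - k(-59, 25)) + j) = 1/((1/(-4103) - (-3 - 59)/(8 + 25)) + 1459) = 1/((-1/4103 - (-62)/33) + 1459) = 1/((-1/4103 - 1*(-62/33)) + 1459) = 1/((-1/4103 + 62/33) + 1459) = 1/(23123/12309 + 1459) = 1/(17981954/12309) = 12309/17981954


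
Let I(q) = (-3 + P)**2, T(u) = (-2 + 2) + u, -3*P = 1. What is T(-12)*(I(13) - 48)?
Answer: 1328/3 ≈ 442.67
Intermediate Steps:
P = -1/3 (P = -1/3*1 = -1/3 ≈ -0.33333)
T(u) = u (T(u) = 0 + u = u)
I(q) = 100/9 (I(q) = (-3 - 1/3)**2 = (-10/3)**2 = 100/9)
T(-12)*(I(13) - 48) = -12*(100/9 - 48) = -12*(-332/9) = 1328/3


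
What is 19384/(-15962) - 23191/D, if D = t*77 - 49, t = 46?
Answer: -31277361/3982519 ≈ -7.8537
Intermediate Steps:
D = 3493 (D = 46*77 - 49 = 3542 - 49 = 3493)
19384/(-15962) - 23191/D = 19384/(-15962) - 23191/3493 = 19384*(-1/15962) - 23191*1/3493 = -9692/7981 - 3313/499 = -31277361/3982519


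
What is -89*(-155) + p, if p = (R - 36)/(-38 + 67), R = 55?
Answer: 400074/29 ≈ 13796.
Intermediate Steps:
p = 19/29 (p = (55 - 36)/(-38 + 67) = 19/29 ≈ 0.65517)
-89*(-155) + p = -89*(-155) + 19/29 = 13795 + 19/29 = 400074/29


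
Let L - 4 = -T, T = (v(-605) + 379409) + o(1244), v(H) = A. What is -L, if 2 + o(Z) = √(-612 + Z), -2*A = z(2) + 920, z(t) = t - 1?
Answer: 757885/2 + 2*√158 ≈ 3.7897e+5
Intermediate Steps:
z(t) = -1 + t
A = -921/2 (A = -((-1 + 2) + 920)/2 = -(1 + 920)/2 = -½*921 = -921/2 ≈ -460.50)
o(Z) = -2 + √(-612 + Z)
v(H) = -921/2
T = 757893/2 + 2*√158 (T = (-921/2 + 379409) + (-2 + √(-612 + 1244)) = 757897/2 + (-2 + √632) = 757897/2 + (-2 + 2*√158) = 757893/2 + 2*√158 ≈ 3.7897e+5)
L = -757885/2 - 2*√158 (L = 4 - (757893/2 + 2*√158) = 4 + (-757893/2 - 2*√158) = -757885/2 - 2*√158 ≈ -3.7897e+5)
-L = -(-757885/2 - 2*√158) = 757885/2 + 2*√158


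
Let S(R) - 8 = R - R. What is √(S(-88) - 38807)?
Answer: 9*I*√479 ≈ 196.97*I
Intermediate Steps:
S(R) = 8 (S(R) = 8 + (R - R) = 8 + 0 = 8)
√(S(-88) - 38807) = √(8 - 38807) = √(-38799) = 9*I*√479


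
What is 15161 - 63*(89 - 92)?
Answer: 15350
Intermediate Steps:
15161 - 63*(89 - 92) = 15161 - 63*(-3) = 15161 + 189 = 15350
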